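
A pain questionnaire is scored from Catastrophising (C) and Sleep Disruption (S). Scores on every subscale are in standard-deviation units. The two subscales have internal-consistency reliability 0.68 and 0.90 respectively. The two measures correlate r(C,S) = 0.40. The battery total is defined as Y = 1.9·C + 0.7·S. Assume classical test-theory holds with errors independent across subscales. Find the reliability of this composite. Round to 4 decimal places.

Var(Y) = 1.9² + 0.7² + 2·[1.33·0.40] = 4.1 + 1.064 = 5.164.
Under uncorrelated errors the observed covariances equal the true-score covariances, so only the own-variance terms attenuate.
True-score variance = [1.9²·0.68 + 0.7²·0.90] + 1.064 = 2.8958 + 1.064 = 3.9598.
Reliability = 3.9598 / 5.164 = 0.7668.

0.7668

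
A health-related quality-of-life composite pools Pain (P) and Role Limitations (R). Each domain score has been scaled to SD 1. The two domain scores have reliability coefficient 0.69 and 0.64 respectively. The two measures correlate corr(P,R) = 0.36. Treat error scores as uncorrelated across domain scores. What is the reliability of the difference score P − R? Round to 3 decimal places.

0.477

Var(P−R) = 1 + 1 − 2·0.36 = 2 − 0.72 = 1.28.
Because errors are independent across components, Cov(Tᵢ,Tⱼ) = Cov(Xᵢ,Xⱼ); the off-diagonal part of the true-score variance is the same as above.
True-score variance = [0.69 + 0.64] − 0.72 = 1.33 − 0.72 = 0.61.
Reliability = 0.61 / 1.28 = 0.477.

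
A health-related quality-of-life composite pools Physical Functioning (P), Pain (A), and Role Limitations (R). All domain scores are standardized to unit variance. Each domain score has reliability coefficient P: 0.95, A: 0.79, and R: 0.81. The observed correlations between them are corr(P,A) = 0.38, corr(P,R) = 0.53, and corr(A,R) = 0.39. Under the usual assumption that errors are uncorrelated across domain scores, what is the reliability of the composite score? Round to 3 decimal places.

0.920

Var(P+A+R) = 3 + 2·[0.38 + 0.53 + 0.39] = 3 + 2.6 = 5.6.
With uncorrelated errors the cross-covariances are all true-score covariance, so they carry over unchanged; only the diagonal terms shrink to ρᵢσᵢ².
True-score variance = [0.95 + 0.79 + 0.81] + 2.6 = 2.55 + 2.6 = 5.15.
Reliability = 5.15 / 5.6 = 0.920.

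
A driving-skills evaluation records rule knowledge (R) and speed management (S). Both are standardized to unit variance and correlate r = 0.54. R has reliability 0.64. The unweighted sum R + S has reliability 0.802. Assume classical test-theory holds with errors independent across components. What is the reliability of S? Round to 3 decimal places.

0.750

Var(R+S) = 2 + 2·0.54 = 3.080.
True-score variance = ρ_R + ρ_S + 2·0.54, so 0.802 = (0.64 + ρ_S + 1.08) / 3.080.
ρ_S = 0.802·3.080 − 0.64 − 1.08 = 0.750.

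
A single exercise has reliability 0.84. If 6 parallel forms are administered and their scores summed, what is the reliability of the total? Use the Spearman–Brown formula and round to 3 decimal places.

ρ_k = kρ / (1 + (k−1)ρ) = 6·0.84 / (1 + 5·0.84) = 5.040 / 5.200 = 0.969.

0.969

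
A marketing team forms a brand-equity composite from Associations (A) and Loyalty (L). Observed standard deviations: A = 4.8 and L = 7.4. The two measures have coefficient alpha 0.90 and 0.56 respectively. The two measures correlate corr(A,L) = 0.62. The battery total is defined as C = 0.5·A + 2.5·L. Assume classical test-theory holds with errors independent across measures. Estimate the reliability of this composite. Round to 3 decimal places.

0.625

Var(C) = 0.5²·4.8² + 2.5²·7.4² + 2·[1.25·4.8·7.4·0.62] = 348.01 + 55.056 = 403.066.
With uncorrelated errors the cross-covariances are all true-score covariance, so they carry over unchanged; only the diagonal terms shrink to ρᵢσᵢ².
True-score variance = [0.5²·4.8²·0.90 + 2.5²·7.4²·0.56] + 55.056 = 196.844 + 55.056 = 251.9.
Reliability = 251.9 / 403.066 = 0.625.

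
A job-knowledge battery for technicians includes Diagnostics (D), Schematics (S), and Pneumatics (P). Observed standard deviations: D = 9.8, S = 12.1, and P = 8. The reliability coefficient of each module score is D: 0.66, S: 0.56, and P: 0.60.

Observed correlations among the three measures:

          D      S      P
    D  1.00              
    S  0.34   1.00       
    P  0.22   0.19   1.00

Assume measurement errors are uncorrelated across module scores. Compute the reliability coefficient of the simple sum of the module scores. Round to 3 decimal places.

Var(D+S+P) = 9.8² + 12.1² + 8² + 2·[9.8·12.1·0.34 + 9.8·8·0.22 + 12.1·8·0.19] = 306.45 + 151.914 = 458.364.
Under uncorrelated errors the observed covariances equal the true-score covariances, so only the own-variance terms attenuate.
True-score variance = [9.8²·0.66 + 12.1²·0.56 + 8²·0.60] + 151.914 = 183.776 + 151.914 = 335.69.
Reliability = 335.69 / 458.364 = 0.732.

0.732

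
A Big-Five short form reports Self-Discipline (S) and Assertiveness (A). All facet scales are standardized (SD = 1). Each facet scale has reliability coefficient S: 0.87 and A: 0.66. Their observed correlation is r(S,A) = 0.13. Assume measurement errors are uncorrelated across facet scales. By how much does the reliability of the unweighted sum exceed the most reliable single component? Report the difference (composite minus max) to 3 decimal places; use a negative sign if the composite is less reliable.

-0.078

Var(sum) = 2 + 0.26 = 2.26; true-score variance = 1.53 + 0.26 = 1.79; composite reliability = 0.7920.
Max component reliability = 0.8700.
Difference = 0.7920 − 0.8700 = -0.078.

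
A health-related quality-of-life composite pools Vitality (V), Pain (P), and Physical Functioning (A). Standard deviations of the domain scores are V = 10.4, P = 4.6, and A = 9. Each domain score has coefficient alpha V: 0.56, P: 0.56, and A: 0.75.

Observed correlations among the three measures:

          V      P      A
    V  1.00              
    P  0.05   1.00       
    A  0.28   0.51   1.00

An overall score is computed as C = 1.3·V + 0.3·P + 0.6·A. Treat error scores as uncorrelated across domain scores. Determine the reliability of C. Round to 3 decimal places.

0.665

Var(C) = 1.3²·10.4² + 0.3²·4.6² + 0.6²·9² + 2·[0.39·10.4·4.6·0.05 + 0.78·10.4·9·0.28 + 0.18·4.6·9·0.51] = 213.855 + 50.3513 = 264.206.
Under uncorrelated errors the observed covariances equal the true-score covariances, so only the own-variance terms attenuate.
True-score variance = [1.3²·10.4²·0.56 + 0.3²·4.6²·0.56 + 0.6²·9²·0.75] + 50.3513 = 125.299 + 50.3513 = 175.65.
Reliability = 175.65 / 264.206 = 0.665.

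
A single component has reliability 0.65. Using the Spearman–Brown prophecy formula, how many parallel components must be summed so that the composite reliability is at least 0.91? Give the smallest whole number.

k ≥ ρ*(1−ρ₁)/(ρ₁(1−ρ*)) = 0.91·0.35 / (0.65·0.09) = 5.444.
Smallest integer k = 6.

6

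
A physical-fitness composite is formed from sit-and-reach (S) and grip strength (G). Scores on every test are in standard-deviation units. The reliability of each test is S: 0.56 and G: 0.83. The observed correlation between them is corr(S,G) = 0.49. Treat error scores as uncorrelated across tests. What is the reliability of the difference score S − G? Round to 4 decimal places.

0.4020

Var(S−G) = 1 + 1 − 2·0.49 = 2 − 0.98 = 1.02.
Because errors are independent across components, Cov(Tᵢ,Tⱼ) = Cov(Xᵢ,Xⱼ); the off-diagonal part of the true-score variance is the same as above.
True-score variance = [0.56 + 0.83] − 0.98 = 1.39 − 0.98 = 0.41.
Reliability = 0.41 / 1.02 = 0.4020.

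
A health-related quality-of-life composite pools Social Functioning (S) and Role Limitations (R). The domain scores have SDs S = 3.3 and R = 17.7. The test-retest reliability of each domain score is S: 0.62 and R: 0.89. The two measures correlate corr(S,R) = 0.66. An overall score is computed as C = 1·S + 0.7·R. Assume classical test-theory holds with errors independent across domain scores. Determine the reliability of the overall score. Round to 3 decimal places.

Var(C) = 3.3² + 0.7²·17.7² + 2·[0.7·3.3·17.7·0.66] = 164.402 + 53.9708 = 218.373.
Under uncorrelated errors the observed covariances equal the true-score covariances, so only the own-variance terms attenuate.
True-score variance = [3.3²·0.62 + 0.7²·17.7²·0.89] + 53.9708 = 143.378 + 53.9708 = 197.348.
Reliability = 197.348 / 218.373 = 0.904.

0.904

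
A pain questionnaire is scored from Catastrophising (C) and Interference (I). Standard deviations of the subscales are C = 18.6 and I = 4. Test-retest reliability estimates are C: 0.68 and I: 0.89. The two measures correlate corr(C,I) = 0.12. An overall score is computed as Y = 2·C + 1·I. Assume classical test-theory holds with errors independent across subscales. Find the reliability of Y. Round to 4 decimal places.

0.6903

Var(Y) = 2²·18.6² + 4² + 2·[2·18.6·4·0.12] = 1399.84 + 35.712 = 1435.55.
With uncorrelated errors the cross-covariances are all true-score covariance, so they carry over unchanged; only the diagonal terms shrink to ρᵢσᵢ².
True-score variance = [2²·18.6²·0.68 + 4²·0.89] + 35.712 = 955.251 + 35.712 = 990.963.
Reliability = 990.963 / 1435.55 = 0.6903.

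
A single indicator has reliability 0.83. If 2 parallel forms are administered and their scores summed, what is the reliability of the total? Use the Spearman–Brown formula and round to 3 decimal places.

0.907

ρ_k = kρ / (1 + (k−1)ρ) = 2·0.83 / (1 + 1·0.83) = 1.660 / 1.830 = 0.907.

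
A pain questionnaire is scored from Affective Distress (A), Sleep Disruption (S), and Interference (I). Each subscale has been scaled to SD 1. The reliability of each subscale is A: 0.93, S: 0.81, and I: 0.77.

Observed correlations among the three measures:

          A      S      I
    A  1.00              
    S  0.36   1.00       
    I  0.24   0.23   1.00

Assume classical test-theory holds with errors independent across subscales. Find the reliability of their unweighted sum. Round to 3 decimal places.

0.895

Var(A+S+I) = 3 + 2·[0.36 + 0.24 + 0.23] = 3 + 1.66 = 4.66.
Under uncorrelated errors the observed covariances equal the true-score covariances, so only the own-variance terms attenuate.
True-score variance = [0.93 + 0.81 + 0.77] + 1.66 = 2.51 + 1.66 = 4.17.
Reliability = 4.17 / 4.66 = 0.895.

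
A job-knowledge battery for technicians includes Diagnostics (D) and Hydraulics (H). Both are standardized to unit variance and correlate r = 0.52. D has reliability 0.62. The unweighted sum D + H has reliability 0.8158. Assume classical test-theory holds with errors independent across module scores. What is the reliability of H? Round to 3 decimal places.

Var(D+H) = 2 + 2·0.52 = 3.040.
True-score variance = ρ_D + ρ_H + 2·0.52, so 0.8158 = (0.62 + ρ_H + 1.04) / 3.040.
ρ_H = 0.8158·3.040 − 0.62 − 1.04 = 0.820.

0.820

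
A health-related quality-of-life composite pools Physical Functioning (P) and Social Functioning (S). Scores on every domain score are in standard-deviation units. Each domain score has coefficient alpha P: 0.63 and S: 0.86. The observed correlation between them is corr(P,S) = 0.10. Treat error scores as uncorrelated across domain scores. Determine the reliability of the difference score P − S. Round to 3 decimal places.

0.717

Var(P−S) = 1 + 1 − 2·0.10 = 2 − 0.2 = 1.8.
Because errors are independent across components, Cov(Tᵢ,Tⱼ) = Cov(Xᵢ,Xⱼ); the off-diagonal part of the true-score variance is the same as above.
True-score variance = [0.63 + 0.86] − 0.2 = 1.49 − 0.2 = 1.29.
Reliability = 1.29 / 1.8 = 0.717.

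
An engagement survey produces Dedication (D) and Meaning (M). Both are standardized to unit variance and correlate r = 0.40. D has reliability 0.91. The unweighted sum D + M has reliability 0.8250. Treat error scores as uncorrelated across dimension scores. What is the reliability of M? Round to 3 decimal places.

0.600

Var(D+M) = 2 + 2·0.40 = 2.800.
True-score variance = ρ_D + ρ_M + 2·0.40, so 0.8250 = (0.91 + ρ_M + 0.80) / 2.800.
ρ_M = 0.8250·2.800 − 0.91 − 0.80 = 0.600.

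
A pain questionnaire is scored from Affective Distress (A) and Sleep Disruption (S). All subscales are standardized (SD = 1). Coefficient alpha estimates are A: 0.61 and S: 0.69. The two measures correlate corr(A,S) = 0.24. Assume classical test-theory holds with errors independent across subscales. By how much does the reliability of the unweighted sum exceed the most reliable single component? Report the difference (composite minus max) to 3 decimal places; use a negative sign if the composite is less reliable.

0.028

Var(sum) = 2 + 0.48 = 2.48; true-score variance = 1.3 + 0.48 = 1.78; composite reliability = 0.7177.
Max component reliability = 0.6900.
Difference = 0.7177 − 0.6900 = 0.028.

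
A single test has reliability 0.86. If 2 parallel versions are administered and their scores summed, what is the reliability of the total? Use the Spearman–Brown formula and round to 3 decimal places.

ρ_k = kρ / (1 + (k−1)ρ) = 2·0.86 / (1 + 1·0.86) = 1.720 / 1.860 = 0.925.

0.925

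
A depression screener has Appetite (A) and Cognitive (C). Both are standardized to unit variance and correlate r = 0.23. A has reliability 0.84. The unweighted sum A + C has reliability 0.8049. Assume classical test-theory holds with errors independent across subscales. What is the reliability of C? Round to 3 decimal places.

Var(A+C) = 2 + 2·0.23 = 2.460.
True-score variance = ρ_A + ρ_C + 2·0.23, so 0.8049 = (0.84 + ρ_C + 0.46) / 2.460.
ρ_C = 0.8049·2.460 − 0.84 − 0.46 = 0.680.

0.680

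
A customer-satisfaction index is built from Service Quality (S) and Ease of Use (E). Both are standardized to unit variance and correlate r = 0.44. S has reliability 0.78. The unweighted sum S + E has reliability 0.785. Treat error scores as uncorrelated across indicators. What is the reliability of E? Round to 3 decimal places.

0.601

Var(S+E) = 2 + 2·0.44 = 2.880.
True-score variance = ρ_S + ρ_E + 2·0.44, so 0.785 = (0.78 + ρ_E + 0.88) / 2.880.
ρ_E = 0.785·2.880 − 0.78 − 0.88 = 0.601.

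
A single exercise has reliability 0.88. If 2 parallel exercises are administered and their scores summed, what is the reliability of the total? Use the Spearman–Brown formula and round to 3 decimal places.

0.936

ρ_k = kρ / (1 + (k−1)ρ) = 2·0.88 / (1 + 1·0.88) = 1.760 / 1.880 = 0.936.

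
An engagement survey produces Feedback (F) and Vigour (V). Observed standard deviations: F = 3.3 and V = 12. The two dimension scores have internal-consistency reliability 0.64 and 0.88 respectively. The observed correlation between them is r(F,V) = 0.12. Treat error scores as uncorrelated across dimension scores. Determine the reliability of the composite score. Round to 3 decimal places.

0.871

Var(F+V) = 3.3² + 12² + 2·[3.3·12·0.12] = 154.89 + 9.504 = 164.394.
Because errors are independent across components, Cov(Tᵢ,Tⱼ) = Cov(Xᵢ,Xⱼ); the off-diagonal part of the true-score variance is the same as above.
True-score variance = [3.3²·0.64 + 12²·0.88] + 9.504 = 133.69 + 9.504 = 143.194.
Reliability = 143.194 / 164.394 = 0.871.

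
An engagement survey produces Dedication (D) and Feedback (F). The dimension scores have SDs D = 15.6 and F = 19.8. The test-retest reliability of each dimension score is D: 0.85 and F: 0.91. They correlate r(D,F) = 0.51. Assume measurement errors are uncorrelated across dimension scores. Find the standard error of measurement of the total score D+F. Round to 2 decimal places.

Var(total) = 635.4 + 315.058 = 950.458.
True-score variance = 563.612 + 315.058 = 878.67, so reliability = 0.9245.
Error variance = 950.458 − 878.67 = 71.7876; SEM = √71.7876 = 8.47.

8.47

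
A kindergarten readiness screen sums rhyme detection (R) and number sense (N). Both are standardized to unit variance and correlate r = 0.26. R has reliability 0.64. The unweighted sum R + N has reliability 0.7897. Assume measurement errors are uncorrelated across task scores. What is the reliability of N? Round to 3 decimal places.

Var(R+N) = 2 + 2·0.26 = 2.520.
True-score variance = ρ_R + ρ_N + 2·0.26, so 0.7897 = (0.64 + ρ_N + 0.52) / 2.520.
ρ_N = 0.7897·2.520 − 0.64 − 0.52 = 0.830.

0.830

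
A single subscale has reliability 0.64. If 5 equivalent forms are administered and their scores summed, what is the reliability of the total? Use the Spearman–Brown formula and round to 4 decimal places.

0.8989

ρ_k = kρ / (1 + (k−1)ρ) = 5·0.64 / (1 + 4·0.64) = 3.200 / 3.560 = 0.8989.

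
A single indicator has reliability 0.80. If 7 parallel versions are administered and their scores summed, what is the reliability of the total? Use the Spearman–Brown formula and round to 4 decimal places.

ρ_k = kρ / (1 + (k−1)ρ) = 7·0.80 / (1 + 6·0.80) = 5.600 / 5.800 = 0.9655.

0.9655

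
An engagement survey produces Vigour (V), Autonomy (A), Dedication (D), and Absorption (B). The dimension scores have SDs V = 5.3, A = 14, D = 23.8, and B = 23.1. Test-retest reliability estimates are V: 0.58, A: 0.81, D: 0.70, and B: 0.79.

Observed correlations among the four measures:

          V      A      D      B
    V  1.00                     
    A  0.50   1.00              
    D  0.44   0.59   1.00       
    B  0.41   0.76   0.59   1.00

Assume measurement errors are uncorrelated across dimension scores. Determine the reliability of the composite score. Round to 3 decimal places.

0.895

Var(V+A+D+B) = 5.3² + 14² + 23.8² + 23.1² + 2·[5.3·14·0.50 + 5.3·23.8·0.44 + 5.3·23.1·0.41 + 14·23.8·0.59 + 14·23.1·0.76 + 23.8·23.1·0.59] = 1324.14 + 1819.08 = 3143.22.
Because errors are independent across components, Cov(Tᵢ,Tⱼ) = Cov(Xᵢ,Xⱼ); the off-diagonal part of the true-score variance is the same as above.
True-score variance = [5.3²·0.58 + 14²·0.81 + 23.8²·0.70 + 23.1²·0.79] + 1819.08 = 993.112 + 1819.08 = 2812.19.
Reliability = 2812.19 / 3143.22 = 0.895.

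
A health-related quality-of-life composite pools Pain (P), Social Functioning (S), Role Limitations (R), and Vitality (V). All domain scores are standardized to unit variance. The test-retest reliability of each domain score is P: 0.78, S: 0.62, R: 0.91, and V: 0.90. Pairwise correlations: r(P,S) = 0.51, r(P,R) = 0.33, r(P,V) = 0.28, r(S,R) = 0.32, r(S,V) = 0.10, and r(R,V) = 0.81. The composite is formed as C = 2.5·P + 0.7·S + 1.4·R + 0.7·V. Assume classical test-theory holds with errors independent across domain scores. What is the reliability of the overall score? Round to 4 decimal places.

Var(C) = 2.5² + 0.7² + 1.4² + 0.7² + 2·[1.75·0.51 + 3.5·0.33 + 1.75·0.28 + 0.98·0.32 + 0.49·0.10 + 0.98·0.81] = 9.19 + 7.3878 = 16.5778.
Under uncorrelated errors the observed covariances equal the true-score covariances, so only the own-variance terms attenuate.
True-score variance = [2.5²·0.78 + 0.7²·0.62 + 1.4²·0.91 + 0.7²·0.90] + 7.3878 = 7.4034 + 7.3878 = 14.7912.
Reliability = 14.7912 / 16.5778 = 0.8922.

0.8922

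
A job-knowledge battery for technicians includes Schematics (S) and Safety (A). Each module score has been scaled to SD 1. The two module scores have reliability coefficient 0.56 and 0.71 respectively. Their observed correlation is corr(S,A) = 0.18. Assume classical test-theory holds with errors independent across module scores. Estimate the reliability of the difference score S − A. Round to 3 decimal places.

0.555

Var(S−A) = 1 + 1 − 2·0.18 = 2 − 0.36 = 1.64.
Because errors are independent across components, Cov(Tᵢ,Tⱼ) = Cov(Xᵢ,Xⱼ); the off-diagonal part of the true-score variance is the same as above.
True-score variance = [0.56 + 0.71] − 0.36 = 1.27 − 0.36 = 0.91.
Reliability = 0.91 / 1.64 = 0.555.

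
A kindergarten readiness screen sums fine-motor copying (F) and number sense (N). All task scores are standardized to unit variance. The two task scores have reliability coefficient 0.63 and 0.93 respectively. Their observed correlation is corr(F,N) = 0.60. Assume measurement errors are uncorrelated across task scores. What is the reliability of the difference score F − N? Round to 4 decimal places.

0.4500

Var(F−N) = 1 + 1 − 2·0.60 = 2 − 1.2 = 0.8.
Because errors are independent across components, Cov(Tᵢ,Tⱼ) = Cov(Xᵢ,Xⱼ); the off-diagonal part of the true-score variance is the same as above.
True-score variance = [0.63 + 0.93] − 1.2 = 1.56 − 1.2 = 0.36.
Reliability = 0.36 / 0.8 = 0.4500.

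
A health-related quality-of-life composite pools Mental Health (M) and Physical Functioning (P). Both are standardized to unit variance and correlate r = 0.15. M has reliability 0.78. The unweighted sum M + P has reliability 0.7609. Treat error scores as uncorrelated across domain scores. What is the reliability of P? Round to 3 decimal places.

Var(M+P) = 2 + 2·0.15 = 2.300.
True-score variance = ρ_M + ρ_P + 2·0.15, so 0.7609 = (0.78 + ρ_P + 0.30) / 2.300.
ρ_P = 0.7609·2.300 − 0.78 − 0.30 = 0.670.

0.670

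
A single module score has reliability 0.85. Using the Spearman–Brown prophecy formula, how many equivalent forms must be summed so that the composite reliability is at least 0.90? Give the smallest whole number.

2

k ≥ ρ*(1−ρ₁)/(ρ₁(1−ρ*)) = 0.90·0.15 / (0.85·0.10) = 1.588.
Smallest integer k = 2.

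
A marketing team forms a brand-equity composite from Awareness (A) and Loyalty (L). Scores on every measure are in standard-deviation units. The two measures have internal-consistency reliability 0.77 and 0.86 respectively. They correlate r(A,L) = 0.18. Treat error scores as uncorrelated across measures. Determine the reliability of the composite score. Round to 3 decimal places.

Var(A+L) = 2 + 2·[0.18] = 2 + 0.36 = 2.36.
Because errors are independent across components, Cov(Tᵢ,Tⱼ) = Cov(Xᵢ,Xⱼ); the off-diagonal part of the true-score variance is the same as above.
True-score variance = [0.77 + 0.86] + 0.36 = 1.63 + 0.36 = 1.99.
Reliability = 1.99 / 2.36 = 0.843.

0.843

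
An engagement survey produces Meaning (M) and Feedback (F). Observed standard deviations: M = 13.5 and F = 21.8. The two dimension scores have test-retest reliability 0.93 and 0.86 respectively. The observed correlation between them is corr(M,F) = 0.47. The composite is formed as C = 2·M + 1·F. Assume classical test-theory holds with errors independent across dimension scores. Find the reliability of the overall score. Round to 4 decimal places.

Var(C) = 2²·13.5² + 21.8² + 2·[2·13.5·21.8·0.47] = 1204.24 + 553.284 = 1757.52.
With uncorrelated errors the cross-covariances are all true-score covariance, so they carry over unchanged; only the diagonal terms shrink to ρᵢσᵢ².
True-score variance = [2²·13.5²·0.93 + 21.8²·0.86] + 553.284 = 1086.68 + 553.284 = 1639.96.
Reliability = 1639.96 / 1757.52 = 0.9331.

0.9331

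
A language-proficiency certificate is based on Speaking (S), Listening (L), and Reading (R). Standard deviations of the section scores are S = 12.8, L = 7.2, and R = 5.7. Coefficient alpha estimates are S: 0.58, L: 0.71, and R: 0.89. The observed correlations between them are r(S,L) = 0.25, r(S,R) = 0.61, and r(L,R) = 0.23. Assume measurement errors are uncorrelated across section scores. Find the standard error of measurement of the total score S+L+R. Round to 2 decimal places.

Var(total) = 248.17 + 153.97 = 402.14.
True-score variance = 160.75 + 153.97 = 314.719, so reliability = 0.7826.
Error variance = 402.14 − 314.719 = 87.4203; SEM = √87.4203 = 9.35.

9.35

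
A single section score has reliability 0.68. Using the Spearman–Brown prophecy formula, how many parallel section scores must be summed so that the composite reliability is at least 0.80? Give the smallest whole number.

2

k ≥ ρ*(1−ρ₁)/(ρ₁(1−ρ*)) = 0.80·0.32 / (0.68·0.20) = 1.882.
Smallest integer k = 2.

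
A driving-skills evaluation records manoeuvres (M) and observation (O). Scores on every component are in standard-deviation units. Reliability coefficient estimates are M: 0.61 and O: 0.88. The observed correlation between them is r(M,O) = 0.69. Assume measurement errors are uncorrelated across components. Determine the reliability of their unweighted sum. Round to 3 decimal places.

Var(M+O) = 2 + 2·[0.69] = 2 + 1.38 = 3.38.
Under uncorrelated errors the observed covariances equal the true-score covariances, so only the own-variance terms attenuate.
True-score variance = [0.61 + 0.88] + 1.38 = 1.49 + 1.38 = 2.87.
Reliability = 2.87 / 3.38 = 0.849.

0.849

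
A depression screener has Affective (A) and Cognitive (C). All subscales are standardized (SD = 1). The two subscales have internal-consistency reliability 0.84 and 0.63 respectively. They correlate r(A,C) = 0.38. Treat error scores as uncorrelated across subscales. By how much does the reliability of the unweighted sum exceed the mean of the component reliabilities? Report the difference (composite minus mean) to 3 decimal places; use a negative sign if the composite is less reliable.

Var(sum) = 2 + 0.76 = 2.76; true-score variance = 1.47 + 0.76 = 2.23; composite reliability = 0.8080.
Mean component reliability = 0.7350.
Difference = 0.8080 − 0.7350 = 0.073.

0.073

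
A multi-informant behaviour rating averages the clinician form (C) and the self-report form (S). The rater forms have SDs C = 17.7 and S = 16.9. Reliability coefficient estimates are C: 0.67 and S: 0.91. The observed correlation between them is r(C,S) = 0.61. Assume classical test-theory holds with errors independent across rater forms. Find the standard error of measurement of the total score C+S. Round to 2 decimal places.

Var(total) = 598.9 + 364.939 = 963.839.
True-score variance = 469.809 + 364.939 = 834.748, so reliability = 0.8661.
Error variance = 963.839 − 834.748 = 129.091; SEM = √129.091 = 11.36.

11.36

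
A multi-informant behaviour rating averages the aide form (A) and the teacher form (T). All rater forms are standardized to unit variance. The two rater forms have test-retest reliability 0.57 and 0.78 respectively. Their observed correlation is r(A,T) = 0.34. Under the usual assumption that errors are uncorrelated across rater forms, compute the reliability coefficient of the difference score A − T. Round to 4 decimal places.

0.5076

Var(A−T) = 1 + 1 − 2·0.34 = 2 − 0.68 = 1.32.
Because errors are independent across components, Cov(Tᵢ,Tⱼ) = Cov(Xᵢ,Xⱼ); the off-diagonal part of the true-score variance is the same as above.
True-score variance = [0.57 + 0.78] − 0.68 = 1.35 − 0.68 = 0.67.
Reliability = 0.67 / 1.32 = 0.5076.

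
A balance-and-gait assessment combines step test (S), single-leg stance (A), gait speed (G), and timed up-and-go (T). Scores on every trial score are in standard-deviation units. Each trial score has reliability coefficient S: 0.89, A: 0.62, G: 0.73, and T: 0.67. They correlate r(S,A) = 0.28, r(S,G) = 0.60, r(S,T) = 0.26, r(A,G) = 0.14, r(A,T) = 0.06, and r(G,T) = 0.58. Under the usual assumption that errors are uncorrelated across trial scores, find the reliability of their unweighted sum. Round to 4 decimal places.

0.8610

Var(S+A+G+T) = 4 + 2·[0.28 + 0.60 + 0.26 + 0.14 + 0.06 + 0.58] = 4 + 3.84 = 7.84.
Because errors are independent across components, Cov(Tᵢ,Tⱼ) = Cov(Xᵢ,Xⱼ); the off-diagonal part of the true-score variance is the same as above.
True-score variance = [0.89 + 0.62 + 0.73 + 0.67] + 3.84 = 2.91 + 3.84 = 6.75.
Reliability = 6.75 / 7.84 = 0.8610.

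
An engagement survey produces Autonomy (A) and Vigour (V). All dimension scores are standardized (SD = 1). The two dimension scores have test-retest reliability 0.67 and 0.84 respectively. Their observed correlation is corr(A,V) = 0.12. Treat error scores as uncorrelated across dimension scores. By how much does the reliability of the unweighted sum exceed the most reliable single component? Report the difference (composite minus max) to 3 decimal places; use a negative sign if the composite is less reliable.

-0.059

Var(sum) = 2 + 0.24 = 2.24; true-score variance = 1.51 + 0.24 = 1.75; composite reliability = 0.7812.
Max component reliability = 0.8400.
Difference = 0.7812 − 0.8400 = -0.059.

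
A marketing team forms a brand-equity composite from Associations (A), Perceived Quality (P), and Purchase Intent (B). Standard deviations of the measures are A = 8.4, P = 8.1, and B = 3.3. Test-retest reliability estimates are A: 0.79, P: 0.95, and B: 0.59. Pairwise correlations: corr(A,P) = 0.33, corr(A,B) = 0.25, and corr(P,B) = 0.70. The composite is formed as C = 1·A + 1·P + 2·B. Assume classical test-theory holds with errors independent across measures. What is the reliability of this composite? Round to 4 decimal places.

Var(C) = 8.4² + 8.1² + 2²·3.3² + 2·[8.4·8.1·0.33 + 2·8.4·3.3·0.25 + 2·8.1·3.3·0.70] = 179.73 + 147.47 = 327.2.
Because errors are independent across components, Cov(Tᵢ,Tⱼ) = Cov(Xᵢ,Xⱼ); the off-diagonal part of the true-score variance is the same as above.
True-score variance = [8.4²·0.79 + 8.1²·0.95 + 2²·3.3²·0.59] + 147.47 = 143.772 + 147.47 = 291.243.
Reliability = 291.243 / 327.2 = 0.8901.

0.8901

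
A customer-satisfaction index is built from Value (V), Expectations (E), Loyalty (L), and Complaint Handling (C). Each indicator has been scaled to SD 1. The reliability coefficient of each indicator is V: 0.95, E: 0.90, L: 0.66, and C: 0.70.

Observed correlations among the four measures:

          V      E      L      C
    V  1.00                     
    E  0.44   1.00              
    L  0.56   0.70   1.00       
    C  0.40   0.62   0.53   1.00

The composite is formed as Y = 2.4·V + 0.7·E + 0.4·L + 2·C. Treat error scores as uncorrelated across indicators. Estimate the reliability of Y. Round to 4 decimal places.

Var(Y) = 2.4² + 0.7² + 0.4² + 2² + 2·[1.68·0.44 + 0.96·0.56 + 4.8·0.40 + 0.28·0.70 + 1.4·0.62 + 0.8·0.53] = 10.41 + 9.3696 = 19.7796.
With uncorrelated errors the cross-covariances are all true-score covariance, so they carry over unchanged; only the diagonal terms shrink to ρᵢσᵢ².
True-score variance = [2.4²·0.95 + 0.7²·0.90 + 0.4²·0.66 + 2²·0.70] + 9.3696 = 8.8186 + 9.3696 = 18.1882.
Reliability = 18.1882 / 19.7796 = 0.9195.

0.9195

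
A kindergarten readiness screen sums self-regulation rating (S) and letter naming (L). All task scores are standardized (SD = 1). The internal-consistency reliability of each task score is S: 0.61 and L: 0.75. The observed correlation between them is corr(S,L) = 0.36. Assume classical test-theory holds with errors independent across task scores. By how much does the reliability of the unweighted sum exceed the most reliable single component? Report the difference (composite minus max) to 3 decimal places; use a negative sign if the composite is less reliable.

0.015

Var(sum) = 2 + 0.72 = 2.72; true-score variance = 1.36 + 0.72 = 2.08; composite reliability = 0.7647.
Max component reliability = 0.7500.
Difference = 0.7647 − 0.7500 = 0.015.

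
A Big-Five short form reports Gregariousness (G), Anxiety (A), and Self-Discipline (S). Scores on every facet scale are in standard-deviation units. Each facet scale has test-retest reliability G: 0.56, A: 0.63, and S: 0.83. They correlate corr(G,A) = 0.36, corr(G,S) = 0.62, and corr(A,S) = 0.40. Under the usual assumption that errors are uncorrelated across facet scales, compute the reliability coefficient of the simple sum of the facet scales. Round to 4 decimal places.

0.8299

Var(G+A+S) = 3 + 2·[0.36 + 0.62 + 0.40] = 3 + 2.76 = 5.76.
With uncorrelated errors the cross-covariances are all true-score covariance, so they carry over unchanged; only the diagonal terms shrink to ρᵢσᵢ².
True-score variance = [0.56 + 0.63 + 0.83] + 2.76 = 2.02 + 2.76 = 4.78.
Reliability = 4.78 / 5.76 = 0.8299.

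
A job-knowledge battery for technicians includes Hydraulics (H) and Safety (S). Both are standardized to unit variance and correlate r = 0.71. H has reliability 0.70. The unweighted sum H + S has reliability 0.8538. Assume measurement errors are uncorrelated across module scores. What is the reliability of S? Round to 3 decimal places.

Var(H+S) = 2 + 2·0.71 = 3.420.
True-score variance = ρ_H + ρ_S + 2·0.71, so 0.8538 = (0.70 + ρ_S + 1.42) / 3.420.
ρ_S = 0.8538·3.420 − 0.70 − 1.42 = 0.800.

0.800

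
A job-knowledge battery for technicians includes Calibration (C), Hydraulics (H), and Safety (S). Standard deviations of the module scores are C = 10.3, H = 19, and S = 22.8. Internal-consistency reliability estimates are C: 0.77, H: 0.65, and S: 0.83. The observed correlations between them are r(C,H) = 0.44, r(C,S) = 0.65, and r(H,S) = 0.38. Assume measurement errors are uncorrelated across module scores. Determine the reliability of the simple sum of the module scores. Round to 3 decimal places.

Var(C+H+S) = 10.3² + 19² + 22.8² + 2·[10.3·19·0.44 + 10.3·22.8·0.65 + 19·22.8·0.38] = 986.93 + 806.74 = 1793.67.
Under uncorrelated errors the observed covariances equal the true-score covariances, so only the own-variance terms attenuate.
True-score variance = [10.3²·0.77 + 19²·0.65 + 22.8²·0.83] + 806.74 = 747.807 + 806.74 = 1554.55.
Reliability = 1554.55 / 1793.67 = 0.867.

0.867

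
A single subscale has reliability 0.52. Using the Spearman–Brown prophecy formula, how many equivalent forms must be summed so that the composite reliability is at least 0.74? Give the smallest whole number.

k ≥ ρ*(1−ρ₁)/(ρ₁(1−ρ*)) = 0.74·0.48 / (0.52·0.26) = 2.627.
Smallest integer k = 3.

3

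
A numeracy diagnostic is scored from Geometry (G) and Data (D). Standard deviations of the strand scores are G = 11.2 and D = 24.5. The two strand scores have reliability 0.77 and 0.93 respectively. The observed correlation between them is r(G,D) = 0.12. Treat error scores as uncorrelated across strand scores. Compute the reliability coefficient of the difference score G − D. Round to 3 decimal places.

0.893

Var(G−D) = 11.2² + 24.5² − 2·11.2·24.5·0.12 = 725.69 − 65.856 = 659.834.
With uncorrelated errors the cross-covariances are all true-score covariance, so they carry over unchanged; only the diagonal terms shrink to ρᵢσᵢ².
True-score variance = [11.2²·0.77 + 24.5²·0.93] − 65.856 = 654.821 − 65.856 = 588.965.
Reliability = 588.965 / 659.834 = 0.893.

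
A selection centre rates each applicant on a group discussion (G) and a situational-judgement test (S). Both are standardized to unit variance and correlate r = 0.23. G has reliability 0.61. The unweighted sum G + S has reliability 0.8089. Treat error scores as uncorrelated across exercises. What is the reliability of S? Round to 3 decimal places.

0.920

Var(G+S) = 2 + 2·0.23 = 2.460.
True-score variance = ρ_G + ρ_S + 2·0.23, so 0.8089 = (0.61 + ρ_S + 0.46) / 2.460.
ρ_S = 0.8089·2.460 − 0.61 − 0.46 = 0.920.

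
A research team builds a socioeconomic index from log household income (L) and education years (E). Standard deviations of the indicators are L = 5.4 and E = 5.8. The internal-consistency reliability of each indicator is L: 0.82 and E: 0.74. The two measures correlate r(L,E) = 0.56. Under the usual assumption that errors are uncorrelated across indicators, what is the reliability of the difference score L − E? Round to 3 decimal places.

0.495

Var(L−E) = 5.4² + 5.8² − 2·5.4·5.8·0.56 = 62.8 − 35.0784 = 27.7216.
Under uncorrelated errors the observed covariances equal the true-score covariances, so only the own-variance terms attenuate.
True-score variance = [5.4²·0.82 + 5.8²·0.74] − 35.0784 = 48.8048 − 35.0784 = 13.7264.
Reliability = 13.7264 / 27.7216 = 0.495.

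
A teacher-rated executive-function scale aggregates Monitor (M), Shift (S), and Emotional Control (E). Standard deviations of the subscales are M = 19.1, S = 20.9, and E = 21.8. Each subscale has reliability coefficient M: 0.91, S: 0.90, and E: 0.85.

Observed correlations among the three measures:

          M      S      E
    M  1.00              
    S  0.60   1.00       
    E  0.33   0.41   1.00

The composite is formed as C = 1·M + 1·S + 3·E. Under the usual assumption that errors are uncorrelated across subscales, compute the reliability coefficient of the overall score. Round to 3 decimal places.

Var(C) = 19.1² + 20.9² + 3²·21.8² + 2·[19.1·20.9·0.60 + 3·19.1·21.8·0.33 + 3·20.9·21.8·0.41] = 5078.78 + 2424.29 = 7503.07.
With uncorrelated errors the cross-covariances are all true-score covariance, so they carry over unchanged; only the diagonal terms shrink to ρᵢσᵢ².
True-score variance = [19.1²·0.91 + 20.9²·0.90 + 3²·21.8²·0.85] + 2424.29 = 4360.69 + 2424.29 = 6784.98.
Reliability = 6784.98 / 7503.07 = 0.904.

0.904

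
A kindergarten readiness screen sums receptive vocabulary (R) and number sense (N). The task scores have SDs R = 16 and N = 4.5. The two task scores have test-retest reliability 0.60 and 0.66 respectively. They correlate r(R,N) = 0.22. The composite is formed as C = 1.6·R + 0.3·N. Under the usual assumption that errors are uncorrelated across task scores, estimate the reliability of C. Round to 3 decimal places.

Var(C) = 1.6²·16² + 0.3²·4.5² + 2·[0.48·16·4.5·0.22] = 657.183 + 15.2064 = 672.389.
With uncorrelated errors the cross-covariances are all true-score covariance, so they carry over unchanged; only the diagonal terms shrink to ρᵢσᵢ².
True-score variance = [1.6²·16²·0.60 + 0.3²·4.5²·0.66] + 15.2064 = 394.419 + 15.2064 = 409.625.
Reliability = 409.625 / 672.389 = 0.609.

0.609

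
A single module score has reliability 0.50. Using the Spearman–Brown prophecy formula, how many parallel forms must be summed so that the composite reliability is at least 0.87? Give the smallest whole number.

k ≥ ρ*(1−ρ₁)/(ρ₁(1−ρ*)) = 0.87·0.50 / (0.50·0.13) = 6.692.
Smallest integer k = 7.

7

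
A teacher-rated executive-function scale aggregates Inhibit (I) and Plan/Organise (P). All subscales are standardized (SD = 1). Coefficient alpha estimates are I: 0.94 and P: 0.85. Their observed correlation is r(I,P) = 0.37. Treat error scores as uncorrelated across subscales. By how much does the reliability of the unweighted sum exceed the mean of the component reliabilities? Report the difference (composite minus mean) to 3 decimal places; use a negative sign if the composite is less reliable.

Var(sum) = 2 + 0.74 = 2.74; true-score variance = 1.79 + 0.74 = 2.53; composite reliability = 0.9234.
Mean component reliability = 0.8950.
Difference = 0.9234 − 0.8950 = 0.028.

0.028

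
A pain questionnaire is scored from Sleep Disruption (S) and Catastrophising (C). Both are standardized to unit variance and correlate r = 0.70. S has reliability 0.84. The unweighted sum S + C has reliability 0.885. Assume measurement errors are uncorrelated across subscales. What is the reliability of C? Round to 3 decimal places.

0.769

Var(S+C) = 2 + 2·0.70 = 3.400.
True-score variance = ρ_S + ρ_C + 2·0.70, so 0.885 = (0.84 + ρ_C + 1.40) / 3.400.
ρ_C = 0.885·3.400 − 0.84 − 1.40 = 0.769.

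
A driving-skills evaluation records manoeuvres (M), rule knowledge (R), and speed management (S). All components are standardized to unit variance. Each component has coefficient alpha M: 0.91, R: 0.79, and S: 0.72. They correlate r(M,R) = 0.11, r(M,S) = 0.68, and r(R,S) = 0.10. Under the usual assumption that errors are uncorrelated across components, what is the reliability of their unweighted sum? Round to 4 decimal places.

Var(M+R+S) = 3 + 2·[0.11 + 0.68 + 0.10] = 3 + 1.78 = 4.78.
Under uncorrelated errors the observed covariances equal the true-score covariances, so only the own-variance terms attenuate.
True-score variance = [0.91 + 0.79 + 0.72] + 1.78 = 2.42 + 1.78 = 4.2.
Reliability = 4.2 / 4.78 = 0.8787.

0.8787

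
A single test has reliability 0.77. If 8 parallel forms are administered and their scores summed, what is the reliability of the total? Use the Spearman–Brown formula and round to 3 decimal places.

ρ_k = kρ / (1 + (k−1)ρ) = 8·0.77 / (1 + 7·0.77) = 6.160 / 6.390 = 0.964.

0.964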